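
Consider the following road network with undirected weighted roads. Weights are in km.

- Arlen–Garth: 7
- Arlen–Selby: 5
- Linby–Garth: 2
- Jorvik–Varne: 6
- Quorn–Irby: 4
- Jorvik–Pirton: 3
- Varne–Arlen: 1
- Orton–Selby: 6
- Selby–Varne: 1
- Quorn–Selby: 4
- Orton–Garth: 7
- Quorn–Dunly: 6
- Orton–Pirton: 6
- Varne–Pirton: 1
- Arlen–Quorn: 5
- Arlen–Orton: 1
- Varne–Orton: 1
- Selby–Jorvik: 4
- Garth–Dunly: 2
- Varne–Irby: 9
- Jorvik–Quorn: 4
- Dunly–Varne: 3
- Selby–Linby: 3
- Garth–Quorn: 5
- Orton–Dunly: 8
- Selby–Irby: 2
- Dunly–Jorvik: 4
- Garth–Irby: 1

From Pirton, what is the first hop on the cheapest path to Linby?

Varne

Enumerating some paths:
Pirton - Varne - Selby - Irby - Garth - Linby: 1+1+2+1+2 = 7
Pirton - Varne - Selby - Linby: 1+1+3 = 5
Pirton - Varne - Dunly - Garth - Linby: 1+3+2+2 = 8
Cheapest is Pirton - Varne - Selby - Linby at 5 km.
So from Pirton the first move is to Varne.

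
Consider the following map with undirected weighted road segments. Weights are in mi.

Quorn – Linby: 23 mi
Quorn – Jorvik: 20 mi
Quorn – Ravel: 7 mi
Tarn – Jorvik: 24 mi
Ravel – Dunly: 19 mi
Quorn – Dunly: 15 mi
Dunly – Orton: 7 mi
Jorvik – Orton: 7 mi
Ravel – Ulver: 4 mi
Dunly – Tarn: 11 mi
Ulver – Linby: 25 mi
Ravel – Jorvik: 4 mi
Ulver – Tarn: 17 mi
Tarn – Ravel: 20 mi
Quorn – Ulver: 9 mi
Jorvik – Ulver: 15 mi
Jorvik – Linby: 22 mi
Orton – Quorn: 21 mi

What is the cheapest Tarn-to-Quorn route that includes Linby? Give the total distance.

65 mi

Best Tarn to Linby: Tarn → Ulver → Linby costing 42
Shortest Linby→Quorn: Linby → Quorn = 23
Total via Linby: 42 + 23 = 65 mi.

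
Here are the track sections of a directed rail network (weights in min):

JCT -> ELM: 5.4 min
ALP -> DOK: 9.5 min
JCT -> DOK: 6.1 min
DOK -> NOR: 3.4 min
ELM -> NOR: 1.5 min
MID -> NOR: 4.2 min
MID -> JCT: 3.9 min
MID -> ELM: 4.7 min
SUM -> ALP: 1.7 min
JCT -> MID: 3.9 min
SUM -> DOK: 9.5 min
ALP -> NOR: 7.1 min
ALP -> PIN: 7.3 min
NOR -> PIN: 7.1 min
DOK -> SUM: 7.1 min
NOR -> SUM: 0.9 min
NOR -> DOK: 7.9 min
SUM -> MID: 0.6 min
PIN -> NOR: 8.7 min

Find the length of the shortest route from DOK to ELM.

Enumerating some paths:
DOK - NOR - SUM - MID - ELM: 3.4+0.9+0.6+4.7 = 9.6
DOK - SUM - MID - JCT - ELM: 7.1+0.6+3.9+5.4 = 17
DOK - SUM - MID - ELM: 7.1+0.6+4.7 = 12.4
DOK - NOR - SUM - MID - JCT - ELM: 3.4+0.9+0.6+3.9+5.4 = 14.2
Cheapest is DOK - NOR - SUM - MID - ELM at 9.6 min.

9.6 min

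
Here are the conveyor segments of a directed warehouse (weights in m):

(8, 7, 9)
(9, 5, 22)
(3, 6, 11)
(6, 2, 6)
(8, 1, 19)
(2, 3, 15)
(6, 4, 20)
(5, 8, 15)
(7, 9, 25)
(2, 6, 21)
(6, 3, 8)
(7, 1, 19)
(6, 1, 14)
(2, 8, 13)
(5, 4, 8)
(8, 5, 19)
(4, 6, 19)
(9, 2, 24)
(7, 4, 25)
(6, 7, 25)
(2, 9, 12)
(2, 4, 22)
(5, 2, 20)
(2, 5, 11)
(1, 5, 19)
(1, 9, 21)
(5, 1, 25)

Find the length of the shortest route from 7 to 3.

Shortest distances from 7:
7: 0
1: 19  (via 7)
4: 25  (via 7)
9: 25  (via 7)
5: 38  (via 1)
6: 44  (via 4)
2: 49  (via 9)
3: 52  (via 6)
Shortest route: 7–4–6–3 = 52 m.

52 m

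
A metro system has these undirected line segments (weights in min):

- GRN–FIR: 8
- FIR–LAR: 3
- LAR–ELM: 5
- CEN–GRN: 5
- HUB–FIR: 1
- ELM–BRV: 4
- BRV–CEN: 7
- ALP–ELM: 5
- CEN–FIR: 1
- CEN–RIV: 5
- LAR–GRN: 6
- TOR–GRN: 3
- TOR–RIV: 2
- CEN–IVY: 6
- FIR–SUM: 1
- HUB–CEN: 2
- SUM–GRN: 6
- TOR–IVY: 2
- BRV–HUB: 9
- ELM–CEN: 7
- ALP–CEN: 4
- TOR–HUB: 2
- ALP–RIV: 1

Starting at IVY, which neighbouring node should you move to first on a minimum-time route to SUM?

TOR

Candidate routes:
IVY - TOR - HUB - FIR - SUM: 2+2+1+1 = 6
IVY - TOR - HUB - CEN - FIR - SUM: 2+2+2+1+1 = 8
Cheapest is IVY - TOR - HUB - FIR - SUM at 6 min.
So from IVY the first move is to TOR.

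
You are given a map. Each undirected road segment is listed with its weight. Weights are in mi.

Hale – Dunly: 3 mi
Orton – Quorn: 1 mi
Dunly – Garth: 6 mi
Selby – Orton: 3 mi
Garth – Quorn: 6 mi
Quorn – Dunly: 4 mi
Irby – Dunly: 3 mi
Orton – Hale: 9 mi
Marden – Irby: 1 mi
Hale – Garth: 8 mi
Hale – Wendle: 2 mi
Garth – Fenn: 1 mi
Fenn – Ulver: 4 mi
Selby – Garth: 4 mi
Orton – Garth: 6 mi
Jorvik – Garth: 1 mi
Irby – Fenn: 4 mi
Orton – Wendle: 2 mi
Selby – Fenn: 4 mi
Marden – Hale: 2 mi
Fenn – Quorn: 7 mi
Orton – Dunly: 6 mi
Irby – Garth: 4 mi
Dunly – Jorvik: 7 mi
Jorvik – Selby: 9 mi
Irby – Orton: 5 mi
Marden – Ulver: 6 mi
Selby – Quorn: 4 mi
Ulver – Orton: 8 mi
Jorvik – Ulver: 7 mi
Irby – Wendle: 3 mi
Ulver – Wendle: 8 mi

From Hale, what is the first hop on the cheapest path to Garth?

Compare a few routes:
Hale → Marden → Irby → Fenn → Garth: 2+1+4+1 = 8
Hale → Marden → Irby → Garth: 2+1+4 = 7
Hale → Garth: 8 = 8
Hale → Dunly → Garth: 3+6 = 9
The minimum is 7 mi via Hale → Marden → Irby → Garth.
So from Hale the first move is to Marden.

Marden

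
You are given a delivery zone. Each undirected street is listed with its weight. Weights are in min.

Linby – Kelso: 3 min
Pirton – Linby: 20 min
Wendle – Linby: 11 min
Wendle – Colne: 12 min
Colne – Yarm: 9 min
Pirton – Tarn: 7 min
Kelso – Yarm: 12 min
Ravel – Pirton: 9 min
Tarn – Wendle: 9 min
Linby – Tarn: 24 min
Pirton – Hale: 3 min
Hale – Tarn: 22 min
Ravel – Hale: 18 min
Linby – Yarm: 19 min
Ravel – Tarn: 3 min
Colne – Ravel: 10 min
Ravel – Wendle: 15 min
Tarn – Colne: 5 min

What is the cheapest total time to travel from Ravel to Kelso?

Settle nodes by increasing distance from Ravel:
Ravel: 0
Tarn: 3  (via Ravel)
Colne: 8  (via Tarn)
Pirton: 9  (via Ravel)
Hale: 12  (via Pirton)
Wendle: 12  (via Tarn)
Yarm: 17  (via Colne)
Linby: 23  (via Wendle)
Kelso: 26  (via Linby)
Shortest route: Ravel → Tarn → Wendle → Linby → Kelso = 26 min.

26 min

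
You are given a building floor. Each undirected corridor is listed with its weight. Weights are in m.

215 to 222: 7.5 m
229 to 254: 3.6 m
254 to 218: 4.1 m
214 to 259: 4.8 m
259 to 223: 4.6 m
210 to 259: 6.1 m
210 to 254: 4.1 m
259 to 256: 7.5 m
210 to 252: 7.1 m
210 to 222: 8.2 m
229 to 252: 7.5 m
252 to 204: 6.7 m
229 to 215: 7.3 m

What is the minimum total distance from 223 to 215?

25.7 m

Enumerating some paths:
223 - 259 - 210 - 254 - 229 - 215: 4.6+6.1+4.1+3.6+7.3 = 25.7
223 - 259 - 210 - 252 - 229 - 215: 4.6+6.1+7.1+7.5+7.3 = 32.6
223 - 259 - 210 - 222 - 215: 4.6+6.1+8.2+7.5 = 26.4
Cheapest is 223 - 259 - 210 - 254 - 229 - 215 at 25.7 m.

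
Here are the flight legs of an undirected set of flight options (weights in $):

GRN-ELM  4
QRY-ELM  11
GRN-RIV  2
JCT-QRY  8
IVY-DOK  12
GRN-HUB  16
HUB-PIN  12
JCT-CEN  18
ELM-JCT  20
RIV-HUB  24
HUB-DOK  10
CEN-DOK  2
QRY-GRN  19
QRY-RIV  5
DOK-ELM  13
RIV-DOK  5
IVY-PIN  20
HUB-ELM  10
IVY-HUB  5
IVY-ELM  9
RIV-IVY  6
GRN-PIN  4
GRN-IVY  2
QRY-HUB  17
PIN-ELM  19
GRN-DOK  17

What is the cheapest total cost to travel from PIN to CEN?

Compare a few routes:
PIN–GRN–RIV–DOK–CEN: 4+2+5+2 = 13
PIN–GRN–IVY–DOK–CEN: 4+2+12+2 = 20
PIN–GRN–IVY–RIV–DOK–CEN: 4+2+6+5+2 = 19
Cheapest is PIN–GRN–RIV–DOK–CEN at $13.

$13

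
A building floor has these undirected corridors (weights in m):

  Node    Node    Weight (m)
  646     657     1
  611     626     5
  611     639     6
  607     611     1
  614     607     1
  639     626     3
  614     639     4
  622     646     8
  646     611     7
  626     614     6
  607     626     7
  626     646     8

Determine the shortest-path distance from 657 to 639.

Enumerating some paths:
657 → 646 → 611 → 639: 1+7+6 = 14
657 → 646 → 626 → 639: 1+8+3 = 12
657 → 646 → 611 → 626 → 639: 1+7+5+3 = 16
657 → 646 → 611 → 607 → 614 → 639: 1+7+1+1+4 = 14
Cheapest is 657 → 646 → 626 → 639 at 12 m.

12 m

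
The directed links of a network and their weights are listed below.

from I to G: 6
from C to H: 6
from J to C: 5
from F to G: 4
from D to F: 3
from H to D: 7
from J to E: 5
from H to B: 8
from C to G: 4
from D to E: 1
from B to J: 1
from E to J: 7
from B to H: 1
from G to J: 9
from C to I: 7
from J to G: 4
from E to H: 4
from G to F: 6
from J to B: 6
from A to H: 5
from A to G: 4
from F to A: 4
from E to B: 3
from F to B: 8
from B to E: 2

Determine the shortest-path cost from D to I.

17

Compare a few routes:
D - E - H - B - J - C - I: 1+4+8+1+5+7 = 26
D - E - B - J - C - I: 1+3+1+5+7 = 17
D - E - J - C - I: 1+7+5+7 = 20
D - F - B - J - C - I: 3+8+1+5+7 = 24
The minimum is 17 via D - E - B - J - C - I.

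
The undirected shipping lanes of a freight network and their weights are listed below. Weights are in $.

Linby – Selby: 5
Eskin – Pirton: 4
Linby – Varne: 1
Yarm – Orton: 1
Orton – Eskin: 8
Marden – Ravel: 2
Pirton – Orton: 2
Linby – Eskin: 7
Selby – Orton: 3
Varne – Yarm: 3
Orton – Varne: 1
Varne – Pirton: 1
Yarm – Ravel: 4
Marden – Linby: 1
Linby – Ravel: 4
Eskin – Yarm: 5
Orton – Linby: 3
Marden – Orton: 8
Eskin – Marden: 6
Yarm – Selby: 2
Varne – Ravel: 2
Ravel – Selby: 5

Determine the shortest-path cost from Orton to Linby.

Enumerating some paths:
Orton - Varne - Linby: 1+1 = 2
Orton - Linby: 3 = 3
Cheapest is Orton - Varne - Linby at $2.

$2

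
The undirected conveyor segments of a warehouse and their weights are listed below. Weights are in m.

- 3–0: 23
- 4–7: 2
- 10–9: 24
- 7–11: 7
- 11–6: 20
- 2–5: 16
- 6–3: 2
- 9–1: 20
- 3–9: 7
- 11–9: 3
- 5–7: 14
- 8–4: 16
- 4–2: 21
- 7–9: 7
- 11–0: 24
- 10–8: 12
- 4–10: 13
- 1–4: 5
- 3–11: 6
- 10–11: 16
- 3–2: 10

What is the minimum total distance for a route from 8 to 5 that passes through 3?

Best 8 to 3: 8–4–7–11–3 costing 31
Shortest 3→5: 3–2–5 = 26
Total via 3: 31 + 26 = 57 m.

57 m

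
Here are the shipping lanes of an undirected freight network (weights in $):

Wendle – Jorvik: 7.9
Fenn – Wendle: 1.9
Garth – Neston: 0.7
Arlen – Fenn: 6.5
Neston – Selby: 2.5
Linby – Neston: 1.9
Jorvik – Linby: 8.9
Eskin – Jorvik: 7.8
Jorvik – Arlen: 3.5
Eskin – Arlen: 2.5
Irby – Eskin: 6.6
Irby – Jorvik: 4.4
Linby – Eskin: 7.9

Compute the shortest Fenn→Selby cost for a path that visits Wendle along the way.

$23.1

Shortest Fenn→Wendle: Fenn → Wendle = 1.9
Shortest Wendle→Selby: Wendle → Jorvik → Linby → Neston → Selby = 21.2
Total via Wendle: 1.9 + 21.2 = $23.1.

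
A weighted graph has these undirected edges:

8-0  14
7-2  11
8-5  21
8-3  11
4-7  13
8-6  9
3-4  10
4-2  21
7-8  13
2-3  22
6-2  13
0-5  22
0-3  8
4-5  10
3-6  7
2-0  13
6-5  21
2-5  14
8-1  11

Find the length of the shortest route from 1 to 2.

33

Settle nodes by increasing distance from 1:
1: 0
8: 11  (via 1)
6: 20  (via 8)
3: 22  (via 8)
7: 24  (via 8)
0: 25  (via 8)
4: 32  (via 3)
5: 32  (via 8)
2: 33  (via 6)
Shortest route: 1–8–6–2 = 33.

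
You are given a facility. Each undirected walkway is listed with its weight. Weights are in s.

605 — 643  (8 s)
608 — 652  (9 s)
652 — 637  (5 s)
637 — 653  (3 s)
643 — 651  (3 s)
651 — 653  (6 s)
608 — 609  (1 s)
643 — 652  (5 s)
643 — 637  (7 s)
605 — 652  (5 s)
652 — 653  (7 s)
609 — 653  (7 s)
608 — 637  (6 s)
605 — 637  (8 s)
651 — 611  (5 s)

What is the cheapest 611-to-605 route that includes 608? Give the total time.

Best 611 to 608: 611–651–653–609–608 costing 19
Best 608 to 605: 608–637–605 costing 14
Total via 608: 19 + 14 = 33 s.

33 s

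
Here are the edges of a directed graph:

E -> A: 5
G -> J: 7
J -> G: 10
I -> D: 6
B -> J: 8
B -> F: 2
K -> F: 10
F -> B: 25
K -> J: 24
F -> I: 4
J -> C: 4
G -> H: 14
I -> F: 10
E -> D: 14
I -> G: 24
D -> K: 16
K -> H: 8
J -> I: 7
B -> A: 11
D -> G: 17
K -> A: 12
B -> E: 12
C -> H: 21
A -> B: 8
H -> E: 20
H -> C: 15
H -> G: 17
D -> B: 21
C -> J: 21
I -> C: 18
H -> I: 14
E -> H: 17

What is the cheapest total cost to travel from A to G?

26

Settle nodes by increasing distance from A:
A: 0
B: 8  (via A)
F: 10  (via B)
I: 14  (via F)
J: 16  (via B)
C: 20  (via J)
D: 20  (via I)
E: 20  (via B)
G: 26  (via J)
Shortest route: A–B–J–G = 26.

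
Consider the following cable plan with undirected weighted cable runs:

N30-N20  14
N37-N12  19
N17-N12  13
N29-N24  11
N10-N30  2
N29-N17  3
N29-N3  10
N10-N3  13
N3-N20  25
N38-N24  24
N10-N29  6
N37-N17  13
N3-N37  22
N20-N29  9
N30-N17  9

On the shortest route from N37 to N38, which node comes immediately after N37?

N17

Enumerating some paths:
N37 - N17 - N29 - N24 - N38: 13+3+11+24 = 51
N37 - N3 - N29 - N24 - N38: 22+10+11+24 = 67
N37 - N17 - N30 - N10 - N29 - N24 - N38: 13+9+2+6+11+24 = 65
The minimum is 51 via N37 - N17 - N29 - N24 - N38.
So from N37 the first move is to N17.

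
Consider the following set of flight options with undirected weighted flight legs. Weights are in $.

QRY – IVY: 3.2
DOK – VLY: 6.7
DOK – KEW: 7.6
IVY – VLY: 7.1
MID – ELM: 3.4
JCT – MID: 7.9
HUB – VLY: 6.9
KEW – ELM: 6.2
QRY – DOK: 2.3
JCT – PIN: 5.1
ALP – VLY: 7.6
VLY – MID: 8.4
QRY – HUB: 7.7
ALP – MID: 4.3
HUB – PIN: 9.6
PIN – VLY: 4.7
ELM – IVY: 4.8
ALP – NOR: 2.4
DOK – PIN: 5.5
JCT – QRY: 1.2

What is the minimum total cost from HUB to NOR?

Running Dijkstra from HUB:
HUB: 0
VLY: 6.9  (via HUB)
QRY: 7.7  (via HUB)
JCT: 8.9  (via QRY)
PIN: 9.6  (via HUB)
DOK: 10  (via QRY)
IVY: 10.9  (via QRY)
ALP: 14.5  (via VLY)
MID: 15.3  (via VLY)
ELM: 15.7  (via IVY)
NOR: 16.9  (via ALP)
Shortest route: HUB–VLY–ALP–NOR = $16.9.

$16.9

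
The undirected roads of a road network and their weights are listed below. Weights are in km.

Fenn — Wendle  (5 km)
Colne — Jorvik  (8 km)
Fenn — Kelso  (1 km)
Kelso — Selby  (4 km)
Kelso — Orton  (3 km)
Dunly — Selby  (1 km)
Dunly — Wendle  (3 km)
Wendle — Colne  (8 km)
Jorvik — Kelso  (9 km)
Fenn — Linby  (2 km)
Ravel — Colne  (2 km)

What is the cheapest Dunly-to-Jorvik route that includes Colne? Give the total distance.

Best Dunly to Colne: Dunly–Wendle–Colne costing 11
Best Colne to Jorvik: Colne–Jorvik costing 8
Total via Colne: 11 + 8 = 19 km.

19 km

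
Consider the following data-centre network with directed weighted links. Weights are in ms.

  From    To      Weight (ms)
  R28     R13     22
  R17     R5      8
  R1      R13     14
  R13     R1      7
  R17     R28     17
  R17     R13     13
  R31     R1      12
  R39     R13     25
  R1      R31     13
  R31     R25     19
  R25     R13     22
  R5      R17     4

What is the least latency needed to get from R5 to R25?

Enumerating some paths:
R5 → R17 → R13 → R1 → R31 → R25: 4+13+7+13+19 = 56
R5 → R17 → R28 → R13 → R1 → R31 → R25: 4+17+22+7+13+19 = 82
The minimum is 56 ms via R5 → R17 → R13 → R1 → R31 → R25.

56 ms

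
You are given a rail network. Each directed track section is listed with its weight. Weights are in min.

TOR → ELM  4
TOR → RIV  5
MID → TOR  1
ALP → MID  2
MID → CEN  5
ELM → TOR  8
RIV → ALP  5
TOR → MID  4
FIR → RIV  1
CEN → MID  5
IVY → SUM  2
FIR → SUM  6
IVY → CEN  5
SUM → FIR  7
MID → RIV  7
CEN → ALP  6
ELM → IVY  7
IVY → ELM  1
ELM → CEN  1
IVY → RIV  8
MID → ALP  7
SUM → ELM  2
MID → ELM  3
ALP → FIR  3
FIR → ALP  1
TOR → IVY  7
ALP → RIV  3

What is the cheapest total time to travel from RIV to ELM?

10 min

Settle nodes by increasing distance from RIV:
RIV: 0
ALP: 5  (via RIV)
MID: 7  (via ALP)
TOR: 8  (via MID)
FIR: 8  (via ALP)
ELM: 10  (via MID)
Shortest route: RIV–ALP–MID–ELM = 10 min.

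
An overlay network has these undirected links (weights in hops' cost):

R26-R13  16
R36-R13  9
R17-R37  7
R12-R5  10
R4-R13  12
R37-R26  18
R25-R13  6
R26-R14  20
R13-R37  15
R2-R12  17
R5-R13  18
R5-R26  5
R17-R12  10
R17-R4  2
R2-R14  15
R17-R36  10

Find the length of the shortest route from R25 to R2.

Settle nodes by increasing distance from R25:
R25: 0
R13: 6  (via R25)
R36: 15  (via R13)
R4: 18  (via R13)
R17: 20  (via R4)
R37: 21  (via R13)
R26: 22  (via R13)
R5: 24  (via R13)
R12: 30  (via R17)
R14: 42  (via R26)
R2: 47  (via R12)
Shortest route: R25 → R13 → R4 → R17 → R12 → R2 = 47 hops' cost.

47 hops' cost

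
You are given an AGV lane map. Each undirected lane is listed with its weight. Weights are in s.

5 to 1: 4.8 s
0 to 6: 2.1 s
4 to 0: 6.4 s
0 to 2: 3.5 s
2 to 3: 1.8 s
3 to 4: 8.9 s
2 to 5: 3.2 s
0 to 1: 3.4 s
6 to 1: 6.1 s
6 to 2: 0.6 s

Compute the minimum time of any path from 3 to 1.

Settle nodes by increasing distance from 3:
3: 0
2: 1.8  (via 3)
6: 2.4  (via 2)
0: 4.5  (via 6)
5: 5  (via 2)
1: 7.9  (via 0)
Shortest route: 3 → 2 → 6 → 0 → 1 = 7.9 s.

7.9 s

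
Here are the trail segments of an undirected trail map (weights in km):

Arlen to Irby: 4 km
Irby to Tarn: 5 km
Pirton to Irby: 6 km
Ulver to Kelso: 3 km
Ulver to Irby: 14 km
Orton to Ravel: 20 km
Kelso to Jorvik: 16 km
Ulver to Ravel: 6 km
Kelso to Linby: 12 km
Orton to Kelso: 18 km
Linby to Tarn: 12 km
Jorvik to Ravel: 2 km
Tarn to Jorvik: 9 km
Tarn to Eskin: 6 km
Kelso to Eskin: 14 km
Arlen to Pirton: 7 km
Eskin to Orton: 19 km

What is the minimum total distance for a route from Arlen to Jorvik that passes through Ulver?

Shortest Arlen→Ulver: Arlen–Irby–Ulver = 18
Shortest Ulver→Jorvik: Ulver–Ravel–Jorvik = 8
Total via Ulver: 18 + 8 = 26 km.

26 km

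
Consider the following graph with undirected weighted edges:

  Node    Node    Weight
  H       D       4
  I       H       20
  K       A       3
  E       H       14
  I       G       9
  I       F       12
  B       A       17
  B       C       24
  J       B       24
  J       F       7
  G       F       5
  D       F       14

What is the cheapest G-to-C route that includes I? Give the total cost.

76

Shortest G→I: G–I = 9
Shortest I→C: I–F–J–B–C = 67
Total via I: 9 + 67 = 76.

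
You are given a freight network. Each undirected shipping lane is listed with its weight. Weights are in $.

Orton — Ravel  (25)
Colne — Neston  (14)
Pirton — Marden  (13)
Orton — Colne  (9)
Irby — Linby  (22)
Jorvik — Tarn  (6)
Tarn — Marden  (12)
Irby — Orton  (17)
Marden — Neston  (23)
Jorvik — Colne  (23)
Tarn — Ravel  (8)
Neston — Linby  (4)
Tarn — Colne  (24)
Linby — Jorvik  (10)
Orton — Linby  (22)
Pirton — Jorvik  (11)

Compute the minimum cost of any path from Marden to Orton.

Compare a few routes:
Marden → Neston → Colne → Orton: 23+14+9 = 46
Marden → Neston → Linby → Orton: 23+4+22 = 49
Marden → Tarn → Jorvik → Linby → Orton: 12+6+10+22 = 50
Marden → Tarn → Ravel → Orton: 12+8+25 = 45
The minimum is $45 via Marden → Tarn → Ravel → Orton.

$45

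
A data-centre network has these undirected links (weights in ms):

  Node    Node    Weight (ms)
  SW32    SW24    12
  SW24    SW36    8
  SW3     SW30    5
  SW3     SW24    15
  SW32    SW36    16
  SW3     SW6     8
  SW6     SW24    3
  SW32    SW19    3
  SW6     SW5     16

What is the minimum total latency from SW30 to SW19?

31 ms

Compare a few routes:
SW30–SW3–SW6–SW24–SW32–SW19: 5+8+3+12+3 = 31
SW30–SW3–SW24–SW32–SW19: 5+15+12+3 = 35
Cheapest is SW30–SW3–SW6–SW24–SW32–SW19 at 31 ms.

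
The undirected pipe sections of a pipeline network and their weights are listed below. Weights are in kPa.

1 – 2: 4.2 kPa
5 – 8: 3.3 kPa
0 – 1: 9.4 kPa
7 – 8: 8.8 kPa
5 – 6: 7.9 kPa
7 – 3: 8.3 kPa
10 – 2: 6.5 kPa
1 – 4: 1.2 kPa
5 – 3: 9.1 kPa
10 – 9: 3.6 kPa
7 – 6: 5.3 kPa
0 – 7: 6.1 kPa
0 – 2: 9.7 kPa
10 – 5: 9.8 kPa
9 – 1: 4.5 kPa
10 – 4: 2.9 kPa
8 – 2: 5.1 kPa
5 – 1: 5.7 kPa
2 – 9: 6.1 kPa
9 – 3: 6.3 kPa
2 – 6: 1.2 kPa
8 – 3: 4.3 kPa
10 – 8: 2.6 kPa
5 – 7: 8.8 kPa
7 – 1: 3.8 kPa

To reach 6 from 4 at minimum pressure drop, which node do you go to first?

1

Compare a few routes:
4–1–7–6: 1.2+3.8+5.3 = 10.3
4–1–2–6: 1.2+4.2+1.2 = 6.6
The minimum is 6.6 kPa via 4–1–2–6.
So from 4 the first move is to 1.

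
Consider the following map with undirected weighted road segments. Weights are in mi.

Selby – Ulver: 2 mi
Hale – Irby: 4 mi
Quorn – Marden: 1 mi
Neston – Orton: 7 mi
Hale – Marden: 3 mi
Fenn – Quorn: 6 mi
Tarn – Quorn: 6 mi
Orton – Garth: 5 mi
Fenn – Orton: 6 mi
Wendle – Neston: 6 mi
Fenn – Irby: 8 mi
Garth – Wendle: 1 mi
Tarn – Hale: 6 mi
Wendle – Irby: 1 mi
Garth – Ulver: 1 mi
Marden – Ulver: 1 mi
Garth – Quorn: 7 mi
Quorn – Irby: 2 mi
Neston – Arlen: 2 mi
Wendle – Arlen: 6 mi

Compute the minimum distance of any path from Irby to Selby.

5 mi

Compare a few routes:
Irby → Quorn → Marden → Ulver → Selby: 2+1+1+2 = 6
Irby → Hale → Marden → Ulver → Selby: 4+3+1+2 = 10
Irby → Wendle → Garth → Ulver → Selby: 1+1+1+2 = 5
The minimum is 5 mi via Irby → Wendle → Garth → Ulver → Selby.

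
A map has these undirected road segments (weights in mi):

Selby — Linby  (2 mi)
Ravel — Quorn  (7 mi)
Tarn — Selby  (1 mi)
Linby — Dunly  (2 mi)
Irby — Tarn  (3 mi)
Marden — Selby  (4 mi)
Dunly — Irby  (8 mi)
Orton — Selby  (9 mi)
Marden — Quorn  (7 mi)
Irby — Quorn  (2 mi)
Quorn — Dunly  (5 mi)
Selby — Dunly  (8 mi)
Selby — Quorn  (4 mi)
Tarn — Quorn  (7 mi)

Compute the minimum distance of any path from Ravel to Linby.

Compare a few routes:
Ravel → Quorn → Selby → Linby: 7+4+2 = 13
Ravel → Quorn → Dunly → Linby: 7+5+2 = 14
Ravel → Quorn → Irby → Tarn → Selby → Linby: 7+2+3+1+2 = 15
The minimum is 13 mi via Ravel → Quorn → Selby → Linby.

13 mi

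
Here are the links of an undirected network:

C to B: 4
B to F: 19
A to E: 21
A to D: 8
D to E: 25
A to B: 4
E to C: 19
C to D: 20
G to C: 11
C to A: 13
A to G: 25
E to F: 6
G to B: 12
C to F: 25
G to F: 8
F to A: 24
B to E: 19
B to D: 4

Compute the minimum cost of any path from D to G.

Compare a few routes:
D–B–G: 4+12 = 16
D–A–B–G: 8+4+12 = 24
D–B–C–G: 4+4+11 = 19
The minimum is 16 via D–B–G.

16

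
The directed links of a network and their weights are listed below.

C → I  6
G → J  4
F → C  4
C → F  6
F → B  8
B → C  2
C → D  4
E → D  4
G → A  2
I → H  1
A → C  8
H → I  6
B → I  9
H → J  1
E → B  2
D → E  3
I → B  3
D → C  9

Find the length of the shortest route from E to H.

Compare a few routes:
E - B - I - H: 2+9+1 = 12
E - B - C - I - H: 2+2+6+1 = 11
E - D - C - I - H: 4+9+6+1 = 20
The minimum is 11 via E - B - C - I - H.

11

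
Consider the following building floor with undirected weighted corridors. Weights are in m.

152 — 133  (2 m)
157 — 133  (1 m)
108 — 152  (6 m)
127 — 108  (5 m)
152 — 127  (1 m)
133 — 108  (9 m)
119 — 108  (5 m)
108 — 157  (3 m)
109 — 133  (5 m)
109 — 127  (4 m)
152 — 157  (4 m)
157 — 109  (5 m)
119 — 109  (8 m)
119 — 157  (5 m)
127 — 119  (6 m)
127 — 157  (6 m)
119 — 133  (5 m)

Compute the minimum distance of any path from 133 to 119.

Compare a few routes:
133 → 157 → 119: 1+5 = 6
133 → 119: 5 = 5
The minimum is 5 m via 133 → 119.

5 m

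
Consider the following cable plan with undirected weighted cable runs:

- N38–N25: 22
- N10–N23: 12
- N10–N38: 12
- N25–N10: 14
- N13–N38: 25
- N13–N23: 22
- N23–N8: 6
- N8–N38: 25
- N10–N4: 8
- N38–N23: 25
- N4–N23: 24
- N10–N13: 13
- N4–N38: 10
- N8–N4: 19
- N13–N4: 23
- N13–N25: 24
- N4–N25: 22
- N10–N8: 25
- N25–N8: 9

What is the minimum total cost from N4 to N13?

21

Shortest distances from N4:
N4: 0
N10: 8  (via N4)
N38: 10  (via N4)
N8: 19  (via N4)
N23: 20  (via N10)
N13: 21  (via N10)
Shortest route: N4–N10–N13 = 21.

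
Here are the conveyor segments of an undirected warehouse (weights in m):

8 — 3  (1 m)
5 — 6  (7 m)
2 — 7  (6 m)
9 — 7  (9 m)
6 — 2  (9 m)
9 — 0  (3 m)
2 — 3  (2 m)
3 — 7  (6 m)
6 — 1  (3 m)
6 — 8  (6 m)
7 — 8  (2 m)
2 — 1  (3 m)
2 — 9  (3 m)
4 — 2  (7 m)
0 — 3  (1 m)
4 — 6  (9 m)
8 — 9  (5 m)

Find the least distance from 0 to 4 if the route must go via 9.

Best 0 to 9: 0–9 costing 3
Shortest 9→4: 9–2–4 = 10
Total via 9: 3 + 10 = 13 m.

13 m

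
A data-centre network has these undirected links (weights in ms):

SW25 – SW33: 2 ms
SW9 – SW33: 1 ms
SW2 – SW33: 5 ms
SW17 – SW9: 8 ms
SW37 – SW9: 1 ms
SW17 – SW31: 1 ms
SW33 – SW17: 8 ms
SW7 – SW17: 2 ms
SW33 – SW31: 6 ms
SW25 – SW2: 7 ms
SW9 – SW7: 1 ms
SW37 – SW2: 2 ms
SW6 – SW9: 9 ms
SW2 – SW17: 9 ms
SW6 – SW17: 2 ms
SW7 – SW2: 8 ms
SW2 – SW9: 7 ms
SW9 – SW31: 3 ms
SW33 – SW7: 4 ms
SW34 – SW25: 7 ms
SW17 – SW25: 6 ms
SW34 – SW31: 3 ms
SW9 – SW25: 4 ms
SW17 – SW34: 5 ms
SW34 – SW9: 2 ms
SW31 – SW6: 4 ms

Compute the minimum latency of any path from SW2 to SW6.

8 ms

Enumerating some paths:
SW2–SW37–SW9–SW7–SW17–SW6: 2+1+1+2+2 = 8
SW2–SW37–SW9–SW31–SW17–SW6: 2+1+3+1+2 = 9
SW2–SW37–SW9–SW31–SW6: 2+1+3+4 = 10
The minimum is 8 ms via SW2–SW37–SW9–SW7–SW17–SW6.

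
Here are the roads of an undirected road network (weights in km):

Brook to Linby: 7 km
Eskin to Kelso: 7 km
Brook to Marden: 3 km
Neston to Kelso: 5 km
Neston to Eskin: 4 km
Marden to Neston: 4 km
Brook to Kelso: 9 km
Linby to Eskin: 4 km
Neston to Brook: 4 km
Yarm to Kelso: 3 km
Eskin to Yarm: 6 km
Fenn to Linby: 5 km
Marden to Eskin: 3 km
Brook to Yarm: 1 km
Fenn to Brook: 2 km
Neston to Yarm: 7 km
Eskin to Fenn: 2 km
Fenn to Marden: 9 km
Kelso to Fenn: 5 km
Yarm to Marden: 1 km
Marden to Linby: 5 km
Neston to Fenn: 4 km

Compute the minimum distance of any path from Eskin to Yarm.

Candidate routes:
Eskin → Marden → Yarm: 3+1 = 4
Eskin → Fenn → Brook → Yarm: 2+2+1 = 5
Cheapest is Eskin → Marden → Yarm at 4 km.

4 km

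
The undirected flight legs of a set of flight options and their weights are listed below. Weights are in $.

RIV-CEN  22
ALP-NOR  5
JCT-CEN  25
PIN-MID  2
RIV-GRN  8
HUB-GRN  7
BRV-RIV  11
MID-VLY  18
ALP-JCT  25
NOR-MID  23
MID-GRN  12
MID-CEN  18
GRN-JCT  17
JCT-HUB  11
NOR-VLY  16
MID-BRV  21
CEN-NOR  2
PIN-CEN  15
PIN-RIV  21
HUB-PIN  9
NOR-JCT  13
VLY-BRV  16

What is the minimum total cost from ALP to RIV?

$29

Settle nodes by increasing distance from ALP:
ALP: 0
NOR: 5  (via ALP)
CEN: 7  (via NOR)
JCT: 18  (via NOR)
VLY: 21  (via NOR)
PIN: 22  (via CEN)
MID: 24  (via PIN)
HUB: 29  (via JCT)
RIV: 29  (via CEN)
Shortest route: ALP–NOR–CEN–RIV = $29.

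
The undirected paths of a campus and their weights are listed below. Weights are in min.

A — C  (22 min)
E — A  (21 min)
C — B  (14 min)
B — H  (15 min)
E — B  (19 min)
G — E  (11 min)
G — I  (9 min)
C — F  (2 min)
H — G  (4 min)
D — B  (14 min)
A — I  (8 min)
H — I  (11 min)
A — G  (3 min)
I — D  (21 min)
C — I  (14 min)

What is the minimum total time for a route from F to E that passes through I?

36 min

Best F to I: F–C–I costing 16
Shortest I→E: I–G–E = 20
Total via I: 16 + 20 = 36 min.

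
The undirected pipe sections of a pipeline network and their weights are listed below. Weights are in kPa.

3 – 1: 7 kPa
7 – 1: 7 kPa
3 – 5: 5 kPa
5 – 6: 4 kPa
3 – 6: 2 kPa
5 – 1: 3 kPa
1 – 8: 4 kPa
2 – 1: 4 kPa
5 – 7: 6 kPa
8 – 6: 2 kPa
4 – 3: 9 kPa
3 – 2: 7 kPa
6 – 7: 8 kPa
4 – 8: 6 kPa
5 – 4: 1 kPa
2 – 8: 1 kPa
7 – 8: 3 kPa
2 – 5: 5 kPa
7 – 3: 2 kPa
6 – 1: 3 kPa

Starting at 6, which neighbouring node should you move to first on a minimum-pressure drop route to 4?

5

Compare a few routes:
6 → 5 → 4: 4+1 = 5
6 → 1 → 5 → 4: 3+3+1 = 7
The minimum is 5 kPa via 6 → 5 → 4.
So from 6 the first move is to 5.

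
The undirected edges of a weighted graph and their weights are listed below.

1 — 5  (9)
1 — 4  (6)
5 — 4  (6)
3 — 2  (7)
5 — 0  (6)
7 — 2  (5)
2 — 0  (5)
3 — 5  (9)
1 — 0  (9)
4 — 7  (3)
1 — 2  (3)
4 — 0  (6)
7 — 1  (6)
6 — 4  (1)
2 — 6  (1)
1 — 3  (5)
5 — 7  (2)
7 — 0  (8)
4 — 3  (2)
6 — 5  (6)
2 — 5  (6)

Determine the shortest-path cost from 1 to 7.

Enumerating some paths:
1 - 2 - 6 - 4 - 7: 3+1+1+3 = 8
1 - 2 - 7: 3+5 = 8
1 - 7: 6 = 6
Cheapest is 1 - 7 at 6.

6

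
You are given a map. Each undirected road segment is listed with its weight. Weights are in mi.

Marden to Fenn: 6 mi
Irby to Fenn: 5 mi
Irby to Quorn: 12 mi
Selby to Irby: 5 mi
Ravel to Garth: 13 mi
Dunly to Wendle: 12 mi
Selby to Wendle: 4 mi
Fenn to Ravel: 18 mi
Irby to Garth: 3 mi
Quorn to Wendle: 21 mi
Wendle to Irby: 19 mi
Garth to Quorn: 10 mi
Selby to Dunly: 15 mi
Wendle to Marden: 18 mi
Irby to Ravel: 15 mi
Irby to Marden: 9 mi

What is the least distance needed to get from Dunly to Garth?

Enumerating some paths:
Dunly → Wendle → Selby → Irby → Garth: 12+4+5+3 = 24
Dunly → Selby → Irby → Garth: 15+5+3 = 23
Cheapest is Dunly → Selby → Irby → Garth at 23 mi.

23 mi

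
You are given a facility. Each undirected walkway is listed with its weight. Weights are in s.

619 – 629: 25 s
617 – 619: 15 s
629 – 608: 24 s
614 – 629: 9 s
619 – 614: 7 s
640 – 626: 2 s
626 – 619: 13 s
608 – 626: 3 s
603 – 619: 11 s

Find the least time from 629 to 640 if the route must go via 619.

Shortest 629→619: 629 → 614 → 619 = 16
Shortest 619→640: 619 → 626 → 640 = 15
Total via 619: 16 + 15 = 31 s.

31 s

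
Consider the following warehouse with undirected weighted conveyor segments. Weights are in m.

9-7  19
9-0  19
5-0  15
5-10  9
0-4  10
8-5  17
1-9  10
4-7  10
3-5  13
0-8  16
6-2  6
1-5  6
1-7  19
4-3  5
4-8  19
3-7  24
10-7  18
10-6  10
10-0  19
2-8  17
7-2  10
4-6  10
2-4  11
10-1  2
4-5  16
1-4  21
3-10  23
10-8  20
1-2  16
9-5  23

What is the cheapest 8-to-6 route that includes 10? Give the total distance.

30 m

Best 8 to 10: 8–10 costing 20
Best 10 to 6: 10–6 costing 10
Total via 10: 20 + 10 = 30 m.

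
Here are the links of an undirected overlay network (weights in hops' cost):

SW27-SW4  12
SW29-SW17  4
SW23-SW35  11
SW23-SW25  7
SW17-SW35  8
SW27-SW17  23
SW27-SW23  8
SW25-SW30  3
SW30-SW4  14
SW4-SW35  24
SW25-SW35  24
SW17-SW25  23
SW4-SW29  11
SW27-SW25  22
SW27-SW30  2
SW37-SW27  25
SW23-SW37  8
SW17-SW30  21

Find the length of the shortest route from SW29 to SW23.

23 hops' cost

Candidate routes:
SW29 - SW17 - SW35 - SW23: 4+8+11 = 23
SW29 - SW17 - SW25 - SW23: 4+23+7 = 34
SW29 - SW4 - SW27 - SW23: 11+12+8 = 31
The minimum is 23 hops' cost via SW29 - SW17 - SW35 - SW23.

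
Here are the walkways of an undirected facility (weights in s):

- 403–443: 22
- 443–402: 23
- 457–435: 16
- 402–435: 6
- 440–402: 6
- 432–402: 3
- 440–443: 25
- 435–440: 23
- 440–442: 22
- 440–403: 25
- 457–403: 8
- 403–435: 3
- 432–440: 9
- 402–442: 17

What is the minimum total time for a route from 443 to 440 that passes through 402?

29 s

Best 443 to 402: 443 → 402 costing 23
Shortest 402→440: 402 → 440 = 6
Total via 402: 23 + 6 = 29 s.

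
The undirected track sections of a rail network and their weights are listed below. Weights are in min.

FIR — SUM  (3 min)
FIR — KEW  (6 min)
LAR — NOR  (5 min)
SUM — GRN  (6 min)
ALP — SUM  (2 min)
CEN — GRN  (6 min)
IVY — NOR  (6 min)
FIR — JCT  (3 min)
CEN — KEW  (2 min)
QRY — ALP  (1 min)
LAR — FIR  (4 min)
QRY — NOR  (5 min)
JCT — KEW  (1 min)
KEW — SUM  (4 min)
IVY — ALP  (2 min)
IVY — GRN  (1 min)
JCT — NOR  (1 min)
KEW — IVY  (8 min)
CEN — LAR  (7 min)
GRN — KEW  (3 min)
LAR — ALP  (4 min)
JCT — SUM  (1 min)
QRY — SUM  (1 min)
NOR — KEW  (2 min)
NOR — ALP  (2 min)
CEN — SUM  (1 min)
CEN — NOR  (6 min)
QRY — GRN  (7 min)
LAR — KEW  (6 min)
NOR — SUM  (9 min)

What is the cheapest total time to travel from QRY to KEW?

3 min

Shortest distances from QRY:
QRY: 0
ALP: 1  (via QRY)
SUM: 1  (via QRY)
JCT: 2  (via SUM)
CEN: 2  (via SUM)
IVY: 3  (via ALP)
KEW: 3  (via JCT)
Shortest route: QRY → SUM → JCT → KEW = 3 min.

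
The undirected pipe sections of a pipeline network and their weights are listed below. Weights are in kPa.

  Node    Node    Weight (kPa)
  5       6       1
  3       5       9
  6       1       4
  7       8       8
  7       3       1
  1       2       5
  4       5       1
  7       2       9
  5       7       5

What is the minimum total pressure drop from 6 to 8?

14 kPa

Running Dijkstra from 6:
6: 0
5: 1  (via 6)
4: 2  (via 5)
1: 4  (via 6)
7: 6  (via 5)
3: 7  (via 7)
2: 9  (via 1)
8: 14  (via 7)
Shortest route: 6 → 5 → 7 → 8 = 14 kPa.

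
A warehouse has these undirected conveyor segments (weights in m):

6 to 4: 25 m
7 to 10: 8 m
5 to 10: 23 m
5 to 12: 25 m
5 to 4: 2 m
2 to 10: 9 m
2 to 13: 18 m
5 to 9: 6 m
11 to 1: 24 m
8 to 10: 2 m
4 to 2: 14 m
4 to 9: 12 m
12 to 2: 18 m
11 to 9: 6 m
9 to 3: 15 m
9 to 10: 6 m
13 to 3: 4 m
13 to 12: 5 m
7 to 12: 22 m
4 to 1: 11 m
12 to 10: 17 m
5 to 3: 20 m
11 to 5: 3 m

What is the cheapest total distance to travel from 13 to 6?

Enumerating some paths:
13 - 3 - 9 - 11 - 5 - 4 - 6: 4+15+6+3+2+25 = 55
13 - 3 - 5 - 4 - 6: 4+20+2+25 = 51
13 - 3 - 9 - 4 - 6: 4+15+12+25 = 56
13 - 3 - 9 - 5 - 4 - 6: 4+15+6+2+25 = 52
The minimum is 51 m via 13 - 3 - 5 - 4 - 6.

51 m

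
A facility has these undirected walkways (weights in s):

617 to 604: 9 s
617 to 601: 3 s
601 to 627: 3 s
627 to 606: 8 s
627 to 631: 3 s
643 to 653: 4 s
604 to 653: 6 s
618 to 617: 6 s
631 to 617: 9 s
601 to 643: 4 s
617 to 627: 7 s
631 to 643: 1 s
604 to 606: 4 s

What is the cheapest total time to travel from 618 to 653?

17 s

Candidate routes:
618 → 617 → 631 → 643 → 653: 6+9+1+4 = 20
618 → 617 → 601 → 643 → 653: 6+3+4+4 = 17
The minimum is 17 s via 618 → 617 → 601 → 643 → 653.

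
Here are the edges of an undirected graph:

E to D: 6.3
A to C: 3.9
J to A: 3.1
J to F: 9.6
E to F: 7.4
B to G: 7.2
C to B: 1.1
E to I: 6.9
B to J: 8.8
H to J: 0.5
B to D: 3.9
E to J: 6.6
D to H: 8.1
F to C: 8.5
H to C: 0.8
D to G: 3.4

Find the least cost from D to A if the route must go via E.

16

Best D to E: D–E costing 6.3
Best E to A: E–J–A costing 9.7
Total via E: 6.3 + 9.7 = 16.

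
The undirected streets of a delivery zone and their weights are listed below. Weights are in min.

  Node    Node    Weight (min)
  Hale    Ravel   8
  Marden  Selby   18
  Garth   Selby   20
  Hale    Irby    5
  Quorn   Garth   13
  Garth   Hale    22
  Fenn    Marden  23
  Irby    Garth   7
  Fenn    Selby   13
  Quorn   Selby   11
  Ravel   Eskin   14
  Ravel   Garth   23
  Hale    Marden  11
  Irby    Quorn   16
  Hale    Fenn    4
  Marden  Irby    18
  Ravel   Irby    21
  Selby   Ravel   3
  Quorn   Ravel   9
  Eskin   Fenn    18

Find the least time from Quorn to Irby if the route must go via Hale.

22 min

Shortest Quorn→Hale: Quorn–Ravel–Hale = 17
Best Hale to Irby: Hale–Irby costing 5
Total via Hale: 17 + 5 = 22 min.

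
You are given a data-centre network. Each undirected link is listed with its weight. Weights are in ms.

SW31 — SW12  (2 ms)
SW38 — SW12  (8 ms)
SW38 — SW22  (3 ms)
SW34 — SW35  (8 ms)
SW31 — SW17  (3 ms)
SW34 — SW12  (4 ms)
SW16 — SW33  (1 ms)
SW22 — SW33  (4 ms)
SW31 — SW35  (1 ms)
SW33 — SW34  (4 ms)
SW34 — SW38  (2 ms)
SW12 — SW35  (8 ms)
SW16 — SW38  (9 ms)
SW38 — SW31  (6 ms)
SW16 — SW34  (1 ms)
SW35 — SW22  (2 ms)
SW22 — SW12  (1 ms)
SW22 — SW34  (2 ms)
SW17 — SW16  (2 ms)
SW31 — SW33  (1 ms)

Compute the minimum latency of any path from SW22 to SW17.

5 ms

Enumerating some paths:
SW22 - SW34 - SW16 - SW17: 2+1+2 = 5
SW22 - SW35 - SW31 - SW17: 2+1+3 = 6
Cheapest is SW22 - SW34 - SW16 - SW17 at 5 ms.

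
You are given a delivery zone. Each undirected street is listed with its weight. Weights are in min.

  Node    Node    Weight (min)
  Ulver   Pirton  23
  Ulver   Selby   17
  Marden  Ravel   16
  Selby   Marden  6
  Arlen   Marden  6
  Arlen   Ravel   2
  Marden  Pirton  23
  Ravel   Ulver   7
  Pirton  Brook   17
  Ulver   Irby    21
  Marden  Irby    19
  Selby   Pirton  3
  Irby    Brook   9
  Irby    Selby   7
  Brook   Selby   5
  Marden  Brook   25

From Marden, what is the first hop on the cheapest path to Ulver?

Enumerating some paths:
Marden → Selby → Ulver: 6+17 = 23
Marden → Ravel → Ulver: 16+7 = 23
Marden → Arlen → Ravel → Ulver: 6+2+7 = 15
The minimum is 15 min via Marden → Arlen → Ravel → Ulver.
So from Marden the first move is to Arlen.

Arlen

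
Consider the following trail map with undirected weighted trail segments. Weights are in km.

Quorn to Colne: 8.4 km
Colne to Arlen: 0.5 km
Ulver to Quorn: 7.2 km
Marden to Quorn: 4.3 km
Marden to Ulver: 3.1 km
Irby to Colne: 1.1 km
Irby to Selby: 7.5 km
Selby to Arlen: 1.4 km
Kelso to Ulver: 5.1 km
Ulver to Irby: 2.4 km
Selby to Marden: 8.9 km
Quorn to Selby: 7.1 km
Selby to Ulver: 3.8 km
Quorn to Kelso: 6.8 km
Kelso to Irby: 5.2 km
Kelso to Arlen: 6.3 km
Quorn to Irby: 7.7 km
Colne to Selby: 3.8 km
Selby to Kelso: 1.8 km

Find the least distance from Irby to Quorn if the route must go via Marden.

9.8 km

Best Irby to Marden: Irby–Ulver–Marden costing 5.5
Shortest Marden→Quorn: Marden–Quorn = 4.3
Total via Marden: 5.5 + 4.3 = 9.8 km.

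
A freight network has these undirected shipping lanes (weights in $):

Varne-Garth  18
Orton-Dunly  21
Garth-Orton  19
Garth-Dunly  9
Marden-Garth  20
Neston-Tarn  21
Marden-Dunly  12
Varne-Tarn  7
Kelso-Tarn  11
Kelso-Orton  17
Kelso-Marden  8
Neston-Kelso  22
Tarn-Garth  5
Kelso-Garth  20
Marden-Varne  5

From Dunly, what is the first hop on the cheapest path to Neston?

Garth

Compare a few routes:
Dunly → Marden → Kelso → Neston: 12+8+22 = 42
Dunly → Marden → Varne → Tarn → Neston: 12+5+7+21 = 45
Dunly → Garth → Tarn → Neston: 9+5+21 = 35
The minimum is $35 via Dunly → Garth → Tarn → Neston.
So from Dunly the first move is to Garth.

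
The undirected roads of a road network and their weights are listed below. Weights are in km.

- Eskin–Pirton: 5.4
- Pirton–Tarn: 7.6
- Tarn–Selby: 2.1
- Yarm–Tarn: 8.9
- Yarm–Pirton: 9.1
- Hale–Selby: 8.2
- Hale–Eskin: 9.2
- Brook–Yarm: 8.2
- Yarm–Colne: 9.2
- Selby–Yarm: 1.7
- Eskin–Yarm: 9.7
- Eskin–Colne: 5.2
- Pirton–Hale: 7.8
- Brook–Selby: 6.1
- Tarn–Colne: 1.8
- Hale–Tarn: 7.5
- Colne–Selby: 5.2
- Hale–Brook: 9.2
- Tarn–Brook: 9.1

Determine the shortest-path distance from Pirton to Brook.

15.8 km

Compare a few routes:
Pirton → Tarn → Brook: 7.6+9.1 = 16.7
Pirton → Yarm → Selby → Brook: 9.1+1.7+6.1 = 16.9
Pirton → Tarn → Selby → Brook: 7.6+2.1+6.1 = 15.8
Pirton → Hale → Brook: 7.8+9.2 = 17
Cheapest is Pirton → Tarn → Selby → Brook at 15.8 km.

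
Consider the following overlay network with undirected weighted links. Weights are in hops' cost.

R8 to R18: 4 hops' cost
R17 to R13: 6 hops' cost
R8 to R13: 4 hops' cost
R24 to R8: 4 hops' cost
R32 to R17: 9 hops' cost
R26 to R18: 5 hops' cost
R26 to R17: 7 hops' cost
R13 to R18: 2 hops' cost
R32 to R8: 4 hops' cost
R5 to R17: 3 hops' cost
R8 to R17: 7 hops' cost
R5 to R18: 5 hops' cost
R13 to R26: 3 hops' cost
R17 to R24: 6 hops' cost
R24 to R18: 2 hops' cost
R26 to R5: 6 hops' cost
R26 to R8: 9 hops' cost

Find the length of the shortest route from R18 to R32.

8 hops' cost

Running Dijkstra from R18:
R18: 0
R13: 2  (via R18)
R24: 2  (via R18)
R8: 4  (via R18)
R26: 5  (via R18)
R5: 5  (via R18)
R17: 8  (via R13)
R32: 8  (via R8)
Shortest route: R18 → R8 → R32 = 8 hops' cost.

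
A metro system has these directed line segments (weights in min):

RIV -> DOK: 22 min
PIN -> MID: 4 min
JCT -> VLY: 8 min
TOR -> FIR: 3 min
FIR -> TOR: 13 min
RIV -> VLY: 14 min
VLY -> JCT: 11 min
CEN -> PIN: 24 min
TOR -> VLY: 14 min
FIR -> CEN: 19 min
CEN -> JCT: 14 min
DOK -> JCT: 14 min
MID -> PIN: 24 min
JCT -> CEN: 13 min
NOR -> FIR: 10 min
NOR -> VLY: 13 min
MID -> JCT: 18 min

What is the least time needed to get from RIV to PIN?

62 min

Running Dijkstra from RIV:
RIV: 0
VLY: 14  (via RIV)
DOK: 22  (via RIV)
JCT: 25  (via VLY)
CEN: 38  (via JCT)
PIN: 62  (via CEN)
Shortest route: RIV–VLY–JCT–CEN–PIN = 62 min.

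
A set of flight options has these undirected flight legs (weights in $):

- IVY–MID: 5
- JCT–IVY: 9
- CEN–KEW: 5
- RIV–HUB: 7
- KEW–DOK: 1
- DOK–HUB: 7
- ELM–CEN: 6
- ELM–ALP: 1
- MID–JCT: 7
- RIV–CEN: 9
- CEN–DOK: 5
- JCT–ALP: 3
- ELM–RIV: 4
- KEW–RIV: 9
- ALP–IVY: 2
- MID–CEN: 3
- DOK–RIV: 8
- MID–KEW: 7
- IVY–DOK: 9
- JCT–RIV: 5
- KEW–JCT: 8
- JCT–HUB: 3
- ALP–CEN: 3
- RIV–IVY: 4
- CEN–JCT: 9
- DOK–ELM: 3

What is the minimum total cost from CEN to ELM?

Candidate routes:
CEN - ALP - ELM: 3+1 = 4
CEN - ELM: 6 = 6
The minimum is $4 via CEN - ALP - ELM.

$4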